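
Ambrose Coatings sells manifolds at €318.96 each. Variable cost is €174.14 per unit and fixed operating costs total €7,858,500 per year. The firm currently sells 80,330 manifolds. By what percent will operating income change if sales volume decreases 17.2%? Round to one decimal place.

-53.0%

At 80,330 units, contribution = 80,330 × €144.82 = €11,633,390.60.
Subtracting fixed costs: EBIT = €11,633,390.60 − €7,858,500 = €3,774,890.60.
Degree of operating leverage = €11,633,390.60 / €3,774,890.60 = 3.0818.
So EBIT moves 3.0818 × (-17.2%) = -53.0%.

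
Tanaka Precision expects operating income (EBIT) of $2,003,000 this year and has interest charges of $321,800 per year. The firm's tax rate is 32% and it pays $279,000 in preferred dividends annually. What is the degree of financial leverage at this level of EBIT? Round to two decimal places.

1.58

Annual interest charges come to $321,800.00.
Pre-tax preferred-dividend burden = $279,000 ÷ (1 − 0.32) = $410,294.12.
DFL = EBIT ÷ [EBIT − I − D_p/(1−t)] = $2,003,000 ÷ [$2,003,000 − $321,800.00 − $410,294.12] = $2,003,000 ÷ $1,270,905.88 = 1.5760.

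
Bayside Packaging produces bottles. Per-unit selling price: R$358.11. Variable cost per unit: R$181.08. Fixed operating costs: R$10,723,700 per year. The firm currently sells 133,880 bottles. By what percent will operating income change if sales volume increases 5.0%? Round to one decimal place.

Total contribution margin = 133,880 × R$177.03 = R$23,700,776.40.
EBIT = R$23,700,776.40 − R$10,723,700 = R$12,977,076.40.
DOL = contribution ÷ EBIT = R$23,700,776.40 ÷ R$12,977,076.40 = 1.8264.
Operating income changes by 1.8264 × +5.0% = +9.1%.

+9.1%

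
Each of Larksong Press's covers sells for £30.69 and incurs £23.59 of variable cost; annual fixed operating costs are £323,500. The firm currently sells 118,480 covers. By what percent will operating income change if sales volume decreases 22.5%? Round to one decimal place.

Total contribution margin = 118,480 × £7.10 = £841,208.00.
Operating income = contribution − fixed costs = £841,208.00 − £323,500 = £517,708.00.
So DOL = total CM / EBIT = £841,208.00 / £517,708.00 = 1.6249.
Operating income changes by 1.6249 × -22.5% = -36.6%.

-36.6%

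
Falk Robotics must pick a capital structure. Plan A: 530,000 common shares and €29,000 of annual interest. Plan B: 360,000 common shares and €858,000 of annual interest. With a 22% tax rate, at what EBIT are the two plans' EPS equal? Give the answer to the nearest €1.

Set EPS_A = EPS_B: (EBIT − €29,000)(1 − 0.22) ÷ 530,000 = (EBIT − €858,000)(1 − 0.22) ÷ 360,000.
Cancelling (1 − t) and cross-multiplying: 360,000·(EBIT − 29,000) = 530,000·(EBIT − 858,000).
Solving, EBIT = (858,000·530,000 − 29,000·360,000) / (530,000 − 360,000) = 444,300,000,000 / 170,000 = 2,613,529.41.

€2,613,529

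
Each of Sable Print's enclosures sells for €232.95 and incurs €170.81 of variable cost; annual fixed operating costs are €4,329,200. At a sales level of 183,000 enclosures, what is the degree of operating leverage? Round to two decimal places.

Contribution at this volume is 183,000 × €62.14 = €11,371,620.00.
Subtracting fixed costs: EBIT = €11,371,620.00 − €4,329,200 = €7,042,420.00.
Degree of operating leverage = €11,371,620.00 / €7,042,420.00 = 1.6147.

1.61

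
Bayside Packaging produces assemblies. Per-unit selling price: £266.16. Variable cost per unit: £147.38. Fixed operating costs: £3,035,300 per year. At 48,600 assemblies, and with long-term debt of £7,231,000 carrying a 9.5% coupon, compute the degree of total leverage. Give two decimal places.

2.82

At 48,600 units, contribution = 48,600 × £118.78 = £5,772,708.00.
Operating income = contribution − fixed costs = £5,772,708.00 − £3,035,300 = £2,737,408.00. Interest = £686,945.00.
DOL = £5,772,708.00 ÷ £2,737,408.00 = 2.1088; DFL = £2,737,408.00 ÷ £2,050,463.00 = 1.3350.
Combined leverage = 2.1088 × 1.3350 = 2.8152.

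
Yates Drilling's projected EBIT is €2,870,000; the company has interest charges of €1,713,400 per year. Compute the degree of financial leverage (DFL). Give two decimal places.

Interest = €1,713,400.00.
Degree of financial leverage = EBIT / (EBIT − interest) = €2,870,000 / €1,156,600.00 = 2.4814.

2.48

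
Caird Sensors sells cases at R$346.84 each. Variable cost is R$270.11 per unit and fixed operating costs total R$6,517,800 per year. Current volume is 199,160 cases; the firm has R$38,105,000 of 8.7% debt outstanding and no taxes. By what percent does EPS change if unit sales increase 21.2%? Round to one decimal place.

At 199,160 units, contribution = 199,160 × R$76.73 = R$15,281,546.80.
EBIT = R$15,281,546.80 − R$6,517,800 = R$8,763,746.80.
After interest of R$3,315,135.00, pre-tax earnings = R$5,448,611.80.
DCL = total CM / (EBIT − I) = R$15,281,546.80 / R$5,448,611.80 = 2.8047.
EPS therefore changes by 2.8047 × (+21.2%) = +59.5%.

+59.5%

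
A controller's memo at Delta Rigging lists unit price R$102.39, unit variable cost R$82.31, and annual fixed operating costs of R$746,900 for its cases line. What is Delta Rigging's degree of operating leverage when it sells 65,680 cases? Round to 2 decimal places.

2.31

Total contribution margin = 65,680 × R$20.08 = R$1,318,854.40.
Subtracting fixed costs: EBIT = R$1,318,854.40 − R$746,900 = R$571,954.40.
DOL = contribution ÷ EBIT = R$1,318,854.40 ÷ R$571,954.40 = 2.3059.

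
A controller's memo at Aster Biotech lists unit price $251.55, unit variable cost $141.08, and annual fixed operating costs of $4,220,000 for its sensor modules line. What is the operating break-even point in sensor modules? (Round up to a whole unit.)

Contribution margin per unit = $251.55 − $141.08 = $110.47.
Break-even volume = fixed costs ÷ CM per unit = $4,220,000 ÷ $110.47 = 38,200.42, so 38,201 sensor modules.

38,201 sensor modules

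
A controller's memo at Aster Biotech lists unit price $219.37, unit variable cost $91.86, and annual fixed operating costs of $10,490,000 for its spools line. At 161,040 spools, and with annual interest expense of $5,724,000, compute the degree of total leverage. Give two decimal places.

Contribution at this volume is 161,040 × $127.51 = $20,534,210.40.
Subtracting fixed costs: EBIT = $20,534,210.40 − $10,490,000 = $10,044,210.40. Interest = $5,724,000.00, so EBIT − I = $4,320,210.40.
Degree of total leverage = total CM / (EBIT − interest) = $20,534,210.40 / $4,320,210.40 = 4.7531.

4.75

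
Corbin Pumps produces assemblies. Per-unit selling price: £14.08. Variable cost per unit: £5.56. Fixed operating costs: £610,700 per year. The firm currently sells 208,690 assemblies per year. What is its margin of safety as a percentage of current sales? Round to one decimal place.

65.7%

Each unit contributes £14.08 − £5.56 = £8.52. Break-even units = £610,700 ÷ £8.52 = 71,678.40; break-even revenue = 71,678.40 × £14.08 = £1,009,231.92.
Actual sales revenue = 208,690 × £14.08 = £2,938,355.20.
Margin of safety = (£2,938,355.20 − £1,009,231.92) ÷ £2,938,355.20 = 65.7%.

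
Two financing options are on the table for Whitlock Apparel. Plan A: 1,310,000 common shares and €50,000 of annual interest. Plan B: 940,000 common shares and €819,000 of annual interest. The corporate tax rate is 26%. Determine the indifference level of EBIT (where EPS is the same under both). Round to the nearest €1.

Set EPS_A = EPS_B: (EBIT − €50,000)(1 − 0.26) ÷ 1,310,000 = (EBIT − €819,000)(1 − 0.26) ÷ 940,000.
The (1 − t) factor cancels: (EBIT − 50,000) × 940,000 = (EBIT − 819,000) × 1,310,000.
Solving, EBIT = (819,000·1,310,000 − 50,000·940,000) / (1,310,000 − 940,000) = 1,025,890,000,000 / 370,000 = 2,772,675.68.

€2,772,676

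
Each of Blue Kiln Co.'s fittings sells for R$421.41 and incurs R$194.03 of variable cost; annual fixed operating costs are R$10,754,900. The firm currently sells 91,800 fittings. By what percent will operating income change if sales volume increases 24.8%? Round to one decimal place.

+51.2%

Contribution at this volume is 91,800 × R$227.38 = R$20,873,484.00.
EBIT = R$20,873,484.00 − R$10,754,900 = R$10,118,584.00.
Degree of operating leverage = R$20,873,484.00 / R$10,118,584.00 = 2.0629.
%ΔEBIT = DOL × %ΔSales = 2.0629 × +24.8% = +51.2%.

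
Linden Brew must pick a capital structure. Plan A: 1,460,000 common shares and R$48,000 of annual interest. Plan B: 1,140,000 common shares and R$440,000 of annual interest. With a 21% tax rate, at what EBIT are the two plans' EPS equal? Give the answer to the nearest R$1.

Set EPS_A = EPS_B: (EBIT − R$48,000)(1 − 0.21) ÷ 1,460,000 = (EBIT − R$440,000)(1 − 0.21) ÷ 1,140,000.
Cancelling (1 − t) and cross-multiplying: 1,140,000·(EBIT − 48,000) = 1,460,000·(EBIT − 440,000).
Solving, EBIT = (440,000·1,460,000 − 48,000·1,140,000) / (1,460,000 − 1,140,000) = 587,680,000,000 / 320,000 = 1,836,500.00.

R$1,836,500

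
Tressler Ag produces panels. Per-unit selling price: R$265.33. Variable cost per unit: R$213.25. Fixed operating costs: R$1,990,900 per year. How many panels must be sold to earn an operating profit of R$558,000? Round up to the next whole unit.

Each unit contributes R$265.33 − R$213.25 = R$52.08.
Need Q such that Q × R$52.08 − R$1,990,900 = R$558,000, i.e. Q = R$2,548,900 / R$52.08 = 48,942.01 → 48,943.

48,943 panels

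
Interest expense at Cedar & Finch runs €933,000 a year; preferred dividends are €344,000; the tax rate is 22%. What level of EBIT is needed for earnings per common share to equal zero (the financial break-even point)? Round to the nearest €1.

Preferred dividends are paid after tax, so their pre-tax equivalent is €344,000 ÷ (1 − 0.22) = €441,025.64.
Financial break-even EBIT = interest + D_p ÷ (1 − t) = €933,000 + €441,025.64 = €1,374,025.64.

€1,374,026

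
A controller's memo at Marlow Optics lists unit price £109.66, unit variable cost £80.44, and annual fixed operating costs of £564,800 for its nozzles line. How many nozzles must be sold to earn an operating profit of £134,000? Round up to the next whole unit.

23,916 nozzles

Unit CM = price − variable cost = £109.66 − £80.44 = £29.22.
Units = (FC + target) / CM = (£564,800 + £134,000) / £29.22 = 23,915.13, so 23,916 nozzles.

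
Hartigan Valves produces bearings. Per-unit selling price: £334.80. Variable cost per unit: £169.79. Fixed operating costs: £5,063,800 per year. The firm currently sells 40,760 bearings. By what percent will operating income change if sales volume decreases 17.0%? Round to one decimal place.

At 40,760 units, contribution = 40,760 × £165.01 = £6,725,807.60.
EBIT = £6,725,807.60 − £5,063,800 = £1,662,007.60.
So DOL = total CM / EBIT = £6,725,807.60 / £1,662,007.60 = 4.0468.
%ΔEBIT = DOL × %ΔSales = 4.0468 × -17.0% = -68.8%.

-68.8%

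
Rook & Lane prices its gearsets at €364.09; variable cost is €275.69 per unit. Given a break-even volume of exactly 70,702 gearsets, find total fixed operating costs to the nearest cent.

€6,250,056.80

Contribution margin per unit = €364.09 − €275.69 = €88.40.
Since BE = FC / CM, FC = 70,702 × €88.40 = €6,250,056.80.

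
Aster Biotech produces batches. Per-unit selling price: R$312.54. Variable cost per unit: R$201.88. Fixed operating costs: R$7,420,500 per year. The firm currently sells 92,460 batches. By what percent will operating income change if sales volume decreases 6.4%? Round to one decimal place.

Total contribution margin = 92,460 × R$110.66 = R$10,231,623.60.
Operating income = contribution − fixed costs = R$10,231,623.60 − R$7,420,500 = R$2,811,123.60.
So DOL = total CM / EBIT = R$10,231,623.60 / R$2,811,123.60 = 3.6397.
So EBIT moves 3.6397 × (-6.4%) = -23.3%.

-23.3%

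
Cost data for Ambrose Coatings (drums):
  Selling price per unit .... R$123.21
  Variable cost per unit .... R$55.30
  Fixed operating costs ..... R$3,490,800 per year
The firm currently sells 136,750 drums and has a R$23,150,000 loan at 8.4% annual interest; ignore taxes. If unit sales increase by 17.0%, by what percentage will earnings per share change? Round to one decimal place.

+41.0%

At 136,750 units, contribution = 136,750 × R$67.91 = R$9,286,692.50.
EBIT = R$9,286,692.50 − R$3,490,800 = R$5,795,892.50.
After interest of R$1,944,600.00, pre-tax earnings = R$3,851,292.50.
DCL = total CM / (EBIT − I) = R$9,286,692.50 / R$3,851,292.50 = 2.4113.
EPS therefore changes by 2.4113 × (+17.0%) = +41.0%.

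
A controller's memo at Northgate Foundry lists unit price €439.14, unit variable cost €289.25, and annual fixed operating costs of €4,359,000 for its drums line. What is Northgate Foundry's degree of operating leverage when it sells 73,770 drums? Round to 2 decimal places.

1.65

Total contribution margin = 73,770 × €149.89 = €11,057,385.30.
EBIT = €11,057,385.30 − €4,359,000 = €6,698,385.30.
DOL = contribution ÷ EBIT = €11,057,385.30 ÷ €6,698,385.30 = 1.6508.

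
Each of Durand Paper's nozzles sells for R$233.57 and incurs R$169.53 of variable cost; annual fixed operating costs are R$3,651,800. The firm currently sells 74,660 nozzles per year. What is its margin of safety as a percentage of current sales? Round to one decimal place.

23.6%

Each unit contributes R$233.57 − R$169.53 = R$64.04. Break-even units = R$3,651,800 ÷ R$64.04 = 57,023.74; break-even revenue = 57,023.74 × R$233.57 = R$13,319,033.82.
Current sales = 74,660 × R$233.57 = R$17,438,336.20.
Margin of safety = (R$17,438,336.20 − R$13,319,033.82) ÷ R$17,438,336.20 = 23.6%.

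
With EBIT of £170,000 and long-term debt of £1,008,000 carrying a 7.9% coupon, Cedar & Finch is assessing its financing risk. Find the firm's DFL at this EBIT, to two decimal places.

Annual interest charges come to £79,632.00.
Degree of financial leverage = EBIT / (EBIT − interest) = £170,000 / £90,368.00 = 1.8812.

1.88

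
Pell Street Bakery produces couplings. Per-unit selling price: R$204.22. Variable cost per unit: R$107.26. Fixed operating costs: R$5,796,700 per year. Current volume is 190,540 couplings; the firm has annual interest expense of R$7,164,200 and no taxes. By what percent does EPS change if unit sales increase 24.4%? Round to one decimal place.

+81.8%

At 190,540 units, contribution = 190,540 × R$96.96 = R$18,474,758.40.
Subtracting fixed costs: EBIT = R$18,474,758.40 − R$5,796,700 = R$12,678,058.40.
After interest of R$7,164,200.00, pre-tax earnings = R$5,513,858.40.
DCL = total CM / (EBIT − I) = R$18,474,758.40 / R$5,513,858.40 = 3.3506.
%ΔEPS = DCL × %ΔSales = 3.3506 × +24.4% = +81.8%.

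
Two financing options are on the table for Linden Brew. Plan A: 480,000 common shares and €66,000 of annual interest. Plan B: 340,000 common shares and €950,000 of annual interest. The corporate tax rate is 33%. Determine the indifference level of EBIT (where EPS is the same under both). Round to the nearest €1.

Set EPS_A = EPS_B: (EBIT − €66,000)(1 − 0.33) ÷ 480,000 = (EBIT − €950,000)(1 − 0.33) ÷ 340,000.
The (1 − t) factor cancels: (EBIT − 66,000) × 340,000 = (EBIT − 950,000) × 480,000.
EBIT × (480,000 − 340,000) = 950,000 × 480,000 − 66,000 × 340,000 = 433,560,000,000, so EBIT = 433,560,000,000 ÷ 140,000 = 3,096,857.14.

€3,096,857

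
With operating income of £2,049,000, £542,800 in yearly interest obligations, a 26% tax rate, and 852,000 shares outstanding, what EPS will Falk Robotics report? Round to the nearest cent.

Interest = £542,800.00, so EBT = £2,049,000 − £542,800.00 = £1,506,200.00.
After tax at 26%: net income = £1,506,200.00 × 0.74 = £1,114,588.00.
EPS = £1,114,588.00 ÷ 852,000 = £1.31.

£1.31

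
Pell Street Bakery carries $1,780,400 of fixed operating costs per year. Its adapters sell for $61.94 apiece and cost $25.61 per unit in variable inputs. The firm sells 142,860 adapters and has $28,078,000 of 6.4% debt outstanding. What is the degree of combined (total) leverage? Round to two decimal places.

Contribution at this volume is 142,860 × $36.33 = $5,190,103.80.
Operating income = contribution − fixed costs = $5,190,103.80 − $1,780,400 = $3,409,703.80. Interest = $1,796,992.00, so EBIT − I = $1,612,711.80.
Degree of total leverage = total CM / (EBIT − interest) = $5,190,103.80 / $1,612,711.80 = 3.2182.

3.22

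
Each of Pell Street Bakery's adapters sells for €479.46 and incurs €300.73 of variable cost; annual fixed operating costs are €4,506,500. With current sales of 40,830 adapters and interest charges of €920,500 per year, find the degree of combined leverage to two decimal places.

Contribution at this volume is 40,830 × €178.73 = €7,297,545.90.
EBIT = €7,297,545.90 − €4,506,500 = €2,791,045.90. Interest = €920,500.00.
DOL = €7,297,545.90 ÷ €2,791,045.90 = 2.6146; DFL = €2,791,045.90 ÷ €1,870,545.90 = 1.4921.
Combined leverage = 2.6146 × 1.4921 = 3.9012.

3.90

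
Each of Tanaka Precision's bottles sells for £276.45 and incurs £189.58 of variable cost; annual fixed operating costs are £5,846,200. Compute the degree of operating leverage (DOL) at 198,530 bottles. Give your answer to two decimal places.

Total contribution margin = 198,530 × £86.87 = £17,246,301.10.
Subtracting fixed costs: EBIT = £17,246,301.10 − £5,846,200 = £11,400,101.10.
DOL = contribution ÷ EBIT = £17,246,301.10 ÷ £11,400,101.10 = 1.5128.

1.51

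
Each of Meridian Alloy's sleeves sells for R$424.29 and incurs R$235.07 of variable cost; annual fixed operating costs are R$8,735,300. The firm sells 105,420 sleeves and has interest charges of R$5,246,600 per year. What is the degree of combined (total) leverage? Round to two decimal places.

At 105,420 units, contribution = 105,420 × R$189.22 = R$19,947,572.40.
Operating income = contribution − fixed costs = R$19,947,572.40 − R$8,735,300 = R$11,212,272.40. Interest = R$5,246,600.00.
DOL = R$19,947,572.40 ÷ R$11,212,272.40 = 1.7791; DFL = R$11,212,272.40 ÷ R$5,965,672.40 = 1.8795.
Combined leverage = 1.7791 × 1.8795 = 3.3438.

3.34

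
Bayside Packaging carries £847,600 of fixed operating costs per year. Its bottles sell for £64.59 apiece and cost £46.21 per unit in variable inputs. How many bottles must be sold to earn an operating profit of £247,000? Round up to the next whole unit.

59,554 bottles

Each unit contributes £64.59 − £46.21 = £18.38.
Required volume = (fixed costs + target profit) ÷ CM = (£847,600 + £247,000) ÷ £18.38 = 59,553.86, so 59,554 bottles.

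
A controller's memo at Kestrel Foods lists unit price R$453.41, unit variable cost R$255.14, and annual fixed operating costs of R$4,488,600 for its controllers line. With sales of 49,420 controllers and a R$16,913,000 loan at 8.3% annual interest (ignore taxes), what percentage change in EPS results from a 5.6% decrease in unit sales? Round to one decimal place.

Contribution at this volume is 49,420 × R$198.27 = R$9,798,503.40.
EBIT = R$9,798,503.40 − R$4,488,600 = R$5,309,903.40.
Interest = R$1,403,779.00, so EBIT − I = R$3,906,124.40.
DCL = total CM / (EBIT − I) = R$9,798,503.40 / R$3,906,124.40 = 2.5085.
%ΔEPS = DCL × %ΔSales = 2.5085 × -5.6% = -14.0%.

-14.0%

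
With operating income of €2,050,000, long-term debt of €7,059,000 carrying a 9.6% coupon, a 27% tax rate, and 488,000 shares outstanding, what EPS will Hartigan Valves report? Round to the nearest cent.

Interest = €677,664.00, so EBT = €2,050,000 − €677,664.00 = €1,372,336.00.
Net income = €1,372,336.00 × (1 − 0.27) = €1,001,805.28.
Per share: €1,001,805.28 / 488,000 shares = €2.05.

€2.05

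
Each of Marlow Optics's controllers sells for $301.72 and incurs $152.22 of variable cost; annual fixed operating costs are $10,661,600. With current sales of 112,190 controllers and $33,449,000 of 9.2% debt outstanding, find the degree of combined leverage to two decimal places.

5.53

Contribution at this volume is 112,190 × $149.50 = $16,772,405.00.
Operating income = contribution − fixed costs = $16,772,405.00 − $10,661,600 = $6,110,805.00. Interest = $3,077,308.00, so EBIT − I = $3,033,497.00.
DCL = contribution ÷ (EBIT − I) = $16,772,405.00 ÷ $3,033,497.00 = 5.5291.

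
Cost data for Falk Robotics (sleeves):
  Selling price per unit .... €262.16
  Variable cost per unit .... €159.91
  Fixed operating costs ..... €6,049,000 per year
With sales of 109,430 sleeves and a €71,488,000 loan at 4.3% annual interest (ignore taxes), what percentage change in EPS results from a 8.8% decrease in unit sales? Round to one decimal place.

Total contribution margin = 109,430 × €102.25 = €11,189,217.50.
Operating income = contribution − fixed costs = €11,189,217.50 − €6,049,000 = €5,140,217.50.
After interest of €3,073,984.00, pre-tax earnings = €2,066,233.50.
Degree of combined leverage = contribution ÷ (EBIT − I) = €11,189,217.50 ÷ €2,066,233.50 = 5.4153.
%ΔEPS = DCL × %ΔSales = 5.4153 × -8.8% = -47.7%.

-47.7%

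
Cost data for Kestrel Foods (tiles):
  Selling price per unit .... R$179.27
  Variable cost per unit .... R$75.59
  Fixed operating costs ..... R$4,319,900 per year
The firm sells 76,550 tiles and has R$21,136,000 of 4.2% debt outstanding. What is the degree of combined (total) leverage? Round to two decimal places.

Contribution at this volume is 76,550 × R$103.68 = R$7,936,704.00.
EBIT = R$7,936,704.00 − R$4,319,900 = R$3,616,804.00. Interest = R$887,712.00, so EBIT − I = R$2,729,092.00.
DCL = contribution ÷ (EBIT − I) = R$7,936,704.00 ÷ R$2,729,092.00 = 2.9082.

2.91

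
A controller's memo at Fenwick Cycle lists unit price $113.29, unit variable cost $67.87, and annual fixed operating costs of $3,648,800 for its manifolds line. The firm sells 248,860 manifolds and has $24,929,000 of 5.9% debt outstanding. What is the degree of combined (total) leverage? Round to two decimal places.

1.83

At 248,860 units, contribution = 248,860 × $45.42 = $11,303,221.20.
Subtracting fixed costs: EBIT = $11,303,221.20 − $3,648,800 = $7,654,421.20. Interest = $1,470,811.00.
DOL = $11,303,221.20 ÷ $7,654,421.20 = 1.4767; DFL = $7,654,421.20 ÷ $6,183,610.20 = 1.2379.
DCL = DOL × DFL = 1.4767 × 1.2379 = 1.8280.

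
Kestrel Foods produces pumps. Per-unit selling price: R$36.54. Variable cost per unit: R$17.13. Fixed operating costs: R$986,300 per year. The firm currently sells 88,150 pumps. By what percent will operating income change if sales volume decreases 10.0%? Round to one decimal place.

-23.6%

Total contribution margin = 88,150 × R$19.41 = R$1,710,991.50.
Subtracting fixed costs: EBIT = R$1,710,991.50 − R$986,300 = R$724,691.50.
Degree of operating leverage = R$1,710,991.50 / R$724,691.50 = 2.3610.
Operating income changes by 2.3610 × -10.0% = -23.6%.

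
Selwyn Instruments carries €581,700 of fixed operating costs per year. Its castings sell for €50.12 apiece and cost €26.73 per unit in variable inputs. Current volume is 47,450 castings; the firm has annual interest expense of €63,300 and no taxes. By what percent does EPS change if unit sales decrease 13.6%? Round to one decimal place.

-32.5%

Contribution at this volume is 47,450 × €23.39 = €1,109,855.50.
Operating income = contribution − fixed costs = €1,109,855.50 − €581,700 = €528,155.50.
Interest = €63,300.00, so EBIT − I = €464,855.50.
DCL = total CM / (EBIT − I) = €1,109,855.50 / €464,855.50 = 2.3875.
%ΔEPS = DCL × %ΔSales = 2.3875 × -13.6% = -32.5%.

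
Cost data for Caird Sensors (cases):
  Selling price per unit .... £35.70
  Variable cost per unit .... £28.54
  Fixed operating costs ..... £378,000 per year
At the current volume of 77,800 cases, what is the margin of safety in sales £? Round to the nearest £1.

Each unit contributes £35.70 − £28.54 = £7.16. Break-even units = £378,000 ÷ £7.16 = 52,793.30; break-even revenue = 52,793.30 × £35.70 = £1,884,720.67.
Actual sales revenue = 77,800 × £35.70 = £2,777,460.00.
Margin of safety = £2,777,460.00 − £1,884,720.67 = £892,739.

£892,739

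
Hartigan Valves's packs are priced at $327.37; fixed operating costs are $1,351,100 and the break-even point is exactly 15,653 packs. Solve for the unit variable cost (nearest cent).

$241.05

Contribution per unit must be FC / Q = $1,351,100 / 15,653 = $86.3157.
Variable cost per unit = $327.37 − $86.3157 = $241.05.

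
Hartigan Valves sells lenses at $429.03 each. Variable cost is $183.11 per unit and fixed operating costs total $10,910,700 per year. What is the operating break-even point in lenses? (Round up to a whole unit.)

44,367 lenses

Unit CM = price − variable cost = $429.03 − $183.11 = $245.92.
Units to break even: $10,910,700 ÷ $245.92 = 44,366.87, rounded up to 44,367.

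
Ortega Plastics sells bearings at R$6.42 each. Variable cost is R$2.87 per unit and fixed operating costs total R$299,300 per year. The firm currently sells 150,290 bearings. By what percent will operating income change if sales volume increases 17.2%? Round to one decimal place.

+39.2%

At 150,290 units, contribution = 150,290 × R$3.55 = R$533,529.50.
Subtracting fixed costs: EBIT = R$533,529.50 − R$299,300 = R$234,229.50.
So DOL = total CM / EBIT = R$533,529.50 / R$234,229.50 = 2.2778.
So EBIT moves 2.2778 × (+17.2%) = +39.2%.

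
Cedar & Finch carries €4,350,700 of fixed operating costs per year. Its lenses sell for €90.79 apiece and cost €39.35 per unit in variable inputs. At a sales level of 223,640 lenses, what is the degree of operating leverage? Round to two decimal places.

Contribution at this volume is 223,640 × €51.44 = €11,504,041.60.
Operating income = contribution − fixed costs = €11,504,041.60 − €4,350,700 = €7,153,341.60.
So DOL = total CM / EBIT = €11,504,041.60 / €7,153,341.60 = 1.6082.

1.61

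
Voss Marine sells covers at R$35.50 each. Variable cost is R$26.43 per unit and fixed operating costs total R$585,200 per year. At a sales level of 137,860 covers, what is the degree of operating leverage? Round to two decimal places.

1.88

At 137,860 units, contribution = 137,860 × R$9.07 = R$1,250,390.20.
EBIT = R$1,250,390.20 − R$585,200 = R$665,190.20.
DOL = contribution ÷ EBIT = R$1,250,390.20 ÷ R$665,190.20 = 1.8797.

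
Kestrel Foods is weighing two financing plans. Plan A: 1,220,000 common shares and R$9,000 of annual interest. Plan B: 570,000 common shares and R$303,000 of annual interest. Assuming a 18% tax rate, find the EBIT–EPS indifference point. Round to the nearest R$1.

R$560,815

At indifference, (EBIT − 9,000)(1 − t)/1,220,000 = (EBIT − 303,000)(1 − t)/570,000.
The (1 − t) factor cancels: (EBIT − 9,000) × 570,000 = (EBIT − 303,000) × 1,220,000.
Solving, EBIT = (303,000·1,220,000 − 9,000·570,000) / (1,220,000 − 570,000) = 364,530,000,000 / 650,000 = 560,815.38.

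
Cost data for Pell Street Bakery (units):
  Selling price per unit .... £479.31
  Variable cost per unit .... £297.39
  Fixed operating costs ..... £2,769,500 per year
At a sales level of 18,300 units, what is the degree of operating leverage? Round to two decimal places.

At 18,300 units, contribution = 18,300 × £181.92 = £3,329,136.00.
Subtracting fixed costs: EBIT = £3,329,136.00 − £2,769,500 = £559,636.00.
Degree of operating leverage = £3,329,136.00 / £559,636.00 = 5.9488.

5.95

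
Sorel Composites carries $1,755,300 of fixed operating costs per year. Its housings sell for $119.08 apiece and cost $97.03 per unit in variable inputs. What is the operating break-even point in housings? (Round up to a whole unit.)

79,606 housings

Each unit contributes $119.08 − $97.03 = $22.05.
Break-even Q = $1,755,300 / $22.05 = 79,605.44 → 79,606 housings.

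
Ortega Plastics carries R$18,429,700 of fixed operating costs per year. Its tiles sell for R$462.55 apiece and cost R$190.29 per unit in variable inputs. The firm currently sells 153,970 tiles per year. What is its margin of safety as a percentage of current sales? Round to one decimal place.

56.0%

Contribution margin per unit = R$462.55 − R$190.29 = R$272.26. Break-even units = R$18,429,700 ÷ R$272.26 = 67,691.54; break-even revenue = 67,691.54 × R$462.55 = R$31,310,724.07.
Actual sales revenue = 153,970 × R$462.55 = R$71,218,823.50.
Margin of safety = (R$71,218,823.50 − R$31,310,724.07) ÷ R$71,218,823.50 = 56.0%.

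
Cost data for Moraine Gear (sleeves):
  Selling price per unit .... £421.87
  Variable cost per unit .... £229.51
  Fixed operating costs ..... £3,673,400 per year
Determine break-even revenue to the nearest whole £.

CM per unit = £421.87 − £229.51 = £192.36; CM ratio = £192.36 / £421.87 = 0.4560.
Break-even revenue = fixed costs × price ÷ CM = £3,673,400 × £421.87 ÷ £192.36 = £8,056,234.

£8,056,234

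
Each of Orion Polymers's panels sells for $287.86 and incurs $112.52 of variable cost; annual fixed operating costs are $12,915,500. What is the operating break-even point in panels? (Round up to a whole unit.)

73,660 panels

Each unit contributes $287.86 − $112.52 = $175.34.
Break-even Q = $12,915,500 / $175.34 = 73,659.75 → 73,660 panels.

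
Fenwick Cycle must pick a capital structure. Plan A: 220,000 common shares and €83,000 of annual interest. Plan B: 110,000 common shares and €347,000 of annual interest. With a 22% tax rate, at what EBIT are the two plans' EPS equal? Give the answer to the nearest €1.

At indifference, (EBIT − 83,000)(1 − t)/220,000 = (EBIT − 347,000)(1 − t)/110,000.
Cancelling (1 − t) and cross-multiplying: 110,000·(EBIT − 83,000) = 220,000·(EBIT − 347,000).
Solving, EBIT = (347,000·220,000 − 83,000·110,000) / (220,000 − 110,000) = 67,210,000,000 / 110,000 = 611,000.00.

€611,000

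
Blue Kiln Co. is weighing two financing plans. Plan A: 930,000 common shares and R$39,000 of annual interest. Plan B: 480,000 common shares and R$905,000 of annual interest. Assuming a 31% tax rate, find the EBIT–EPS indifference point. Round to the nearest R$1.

Set EPS_A = EPS_B: (EBIT − R$39,000)(1 − 0.31) ÷ 930,000 = (EBIT − R$905,000)(1 − 0.31) ÷ 480,000.
The (1 − t) factor cancels: (EBIT − 39,000) × 480,000 = (EBIT − 905,000) × 930,000.
EBIT × (930,000 − 480,000) = 905,000 × 930,000 − 39,000 × 480,000 = 822,930,000,000, so EBIT = 822,930,000,000 ÷ 450,000 = 1,828,733.33.

R$1,828,733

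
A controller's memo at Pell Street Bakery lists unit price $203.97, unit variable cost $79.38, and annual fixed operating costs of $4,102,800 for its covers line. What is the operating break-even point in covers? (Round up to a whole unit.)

32,931 covers

Contribution margin per unit = $203.97 − $79.38 = $124.59.
Units to break even: $4,102,800 ÷ $124.59 = 32,930.41, rounded up to 32,931.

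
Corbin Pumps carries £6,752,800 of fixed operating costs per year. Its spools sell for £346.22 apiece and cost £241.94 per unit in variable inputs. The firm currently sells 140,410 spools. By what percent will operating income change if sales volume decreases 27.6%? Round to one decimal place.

Total contribution margin = 140,410 × £104.28 = £14,641,954.80.
Operating income = contribution − fixed costs = £14,641,954.80 − £6,752,800 = £7,889,154.80.
Degree of operating leverage = £14,641,954.80 / £7,889,154.80 = 1.8560.
%ΔEBIT = DOL × %ΔSales = 1.8560 × -27.6% = -51.2%.

-51.2%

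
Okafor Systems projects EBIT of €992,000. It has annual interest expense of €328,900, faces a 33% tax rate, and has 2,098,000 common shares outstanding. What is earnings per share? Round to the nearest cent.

€0.21

Interest = €328,900.00, so EBT = €992,000 − €328,900.00 = €663,100.00.
Net income = €663,100.00 × (1 − 0.33) = €444,277.00.
EPS = €444,277.00 ÷ 2,098,000 = €0.21.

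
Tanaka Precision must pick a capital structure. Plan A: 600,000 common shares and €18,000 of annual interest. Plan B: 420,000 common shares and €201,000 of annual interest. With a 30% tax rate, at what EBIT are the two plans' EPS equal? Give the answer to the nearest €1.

Set EPS_A = EPS_B: (EBIT − €18,000)(1 − 0.30) ÷ 600,000 = (EBIT − €201,000)(1 − 0.30) ÷ 420,000.
Cancelling (1 − t) and cross-multiplying: 420,000·(EBIT − 18,000) = 600,000·(EBIT − 201,000).
EBIT × (600,000 − 420,000) = 201,000 × 600,000 − 18,000 × 420,000 = 113,040,000,000, so EBIT = 113,040,000,000 ÷ 180,000 = 628,000.00.

€628,000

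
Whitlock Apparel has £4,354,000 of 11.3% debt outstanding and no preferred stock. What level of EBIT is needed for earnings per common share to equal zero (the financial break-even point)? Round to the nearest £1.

£492,002

Annual interest = 11.3% × £4,354,000 = £492,002.00.
With no preferred dividends, EPS = 0 when EBIT exactly covers interest, so the financial break-even EBIT is £492,002.00.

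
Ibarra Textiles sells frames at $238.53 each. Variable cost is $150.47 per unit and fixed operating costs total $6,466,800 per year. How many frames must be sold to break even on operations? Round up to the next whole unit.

73,437 frames

Unit CM = price − variable cost = $238.53 − $150.47 = $88.06.
Break-even Q = $6,466,800 / $88.06 = 73,436.29 → 73,437 frames.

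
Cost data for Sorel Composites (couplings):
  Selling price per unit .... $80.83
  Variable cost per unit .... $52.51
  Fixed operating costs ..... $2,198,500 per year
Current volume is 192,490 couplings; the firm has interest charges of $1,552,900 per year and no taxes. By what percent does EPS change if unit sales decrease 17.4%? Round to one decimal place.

Contribution at this volume is 192,490 × $28.32 = $5,451,316.80.
Operating income = contribution − fixed costs = $5,451,316.80 − $2,198,500 = $3,252,816.80.
After interest of $1,552,900.00, pre-tax earnings = $1,699,916.80.
Degree of combined leverage = contribution ÷ (EBIT − I) = $5,451,316.80 ÷ $1,699,916.80 = 3.2068.
EPS therefore changes by 3.2068 × (-17.4%) = -55.8%.

-55.8%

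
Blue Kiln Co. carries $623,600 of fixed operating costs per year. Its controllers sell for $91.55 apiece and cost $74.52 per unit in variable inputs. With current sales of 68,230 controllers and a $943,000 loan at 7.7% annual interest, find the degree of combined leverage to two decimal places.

2.49

At 68,230 units, contribution = 68,230 × $17.03 = $1,161,956.90.
Subtracting fixed costs: EBIT = $1,161,956.90 − $623,600 = $538,356.90. Interest = $72,611.00, so EBIT − I = $465,745.90.
DCL = contribution ÷ (EBIT − I) = $1,161,956.90 ÷ $465,745.90 = 2.4948.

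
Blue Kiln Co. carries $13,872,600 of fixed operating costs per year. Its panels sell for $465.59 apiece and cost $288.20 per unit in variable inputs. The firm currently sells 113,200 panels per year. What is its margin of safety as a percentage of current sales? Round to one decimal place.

Each unit contributes $465.59 − $288.20 = $177.39. Break-even units = $13,872,600 ÷ $177.39 = 78,203.96; break-even revenue = 78,203.96 × $465.59 = $36,410,980.52.
Actual sales revenue = 113,200 × $465.59 = $52,704,788.00.
Margin of safety = ($52,704,788.00 − $36,410,980.52) ÷ $52,704,788.00 = 30.9%.

30.9%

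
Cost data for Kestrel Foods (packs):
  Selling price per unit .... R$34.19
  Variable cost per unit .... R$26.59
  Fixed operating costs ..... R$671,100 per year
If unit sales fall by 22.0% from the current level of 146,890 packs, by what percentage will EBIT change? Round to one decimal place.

At 146,890 units, contribution = 146,890 × R$7.60 = R$1,116,364.00.
Subtracting fixed costs: EBIT = R$1,116,364.00 − R$671,100 = R$445,264.00.
DOL = contribution ÷ EBIT = R$1,116,364.00 ÷ R$445,264.00 = 2.5072.
Operating income changes by 2.5072 × -22.0% = -55.2%.

-55.2%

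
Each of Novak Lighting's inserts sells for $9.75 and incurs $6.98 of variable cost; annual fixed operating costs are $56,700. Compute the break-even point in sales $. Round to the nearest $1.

CM per unit = $9.75 − $6.98 = $2.77; CM ratio = $2.77 / $9.75 = 0.2841.
Break-even revenue = fixed costs × price ÷ CM = $56,700 × $9.75 ÷ $2.77 = $199,576.

$199,576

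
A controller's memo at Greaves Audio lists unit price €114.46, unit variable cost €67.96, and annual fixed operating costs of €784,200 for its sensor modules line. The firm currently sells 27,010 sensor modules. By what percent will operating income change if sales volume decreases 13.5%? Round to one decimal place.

Contribution at this volume is 27,010 × €46.50 = €1,255,965.00.
EBIT = €1,255,965.00 − €784,200 = €471,765.00.
DOL = contribution ÷ EBIT = €1,255,965.00 ÷ €471,765.00 = 2.6623.
%ΔEBIT = DOL × %ΔSales = 2.6623 × -13.5% = -35.9%.

-35.9%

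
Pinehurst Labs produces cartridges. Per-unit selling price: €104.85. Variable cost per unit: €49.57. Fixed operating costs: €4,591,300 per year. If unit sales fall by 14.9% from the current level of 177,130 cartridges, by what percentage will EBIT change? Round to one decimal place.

At 177,130 units, contribution = 177,130 × €55.28 = €9,791,746.40.
EBIT = €9,791,746.40 − €4,591,300 = €5,200,446.40.
DOL = contribution ÷ EBIT = €9,791,746.40 ÷ €5,200,446.40 = 1.8829.
So EBIT moves 1.8829 × (-14.9%) = -28.1%.

-28.1%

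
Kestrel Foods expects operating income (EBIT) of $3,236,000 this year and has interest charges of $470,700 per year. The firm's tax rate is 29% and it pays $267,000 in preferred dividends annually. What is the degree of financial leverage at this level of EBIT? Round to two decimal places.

1.35

Annual interest charges come to $470,700.00.
Preferred dividends grossed up pre-tax: $267,000 / (1 − 0.29) = $376,056.34.
DFL = EBIT ÷ [EBIT − I − D_p/(1−t)] = $3,236,000 ÷ [$3,236,000 − $470,700.00 − $376,056.34] = $3,236,000 ÷ $2,389,243.66 = 1.3544.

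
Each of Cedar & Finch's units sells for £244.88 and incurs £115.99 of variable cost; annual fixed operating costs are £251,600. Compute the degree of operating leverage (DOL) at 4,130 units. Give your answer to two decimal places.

1.90

At 4,130 units, contribution = 4,130 × £128.89 = £532,315.70.
Operating income = contribution − fixed costs = £532,315.70 − £251,600 = £280,715.70.
DOL = contribution ÷ EBIT = £532,315.70 ÷ £280,715.70 = 1.8963.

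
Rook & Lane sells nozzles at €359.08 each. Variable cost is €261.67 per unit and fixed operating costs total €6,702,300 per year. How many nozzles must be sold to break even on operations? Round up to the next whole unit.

68,806 nozzles

Each unit contributes €359.08 − €261.67 = €97.41.
Units to break even: €6,702,300 ÷ €97.41 = 68,805.05, rounded up to 68,806.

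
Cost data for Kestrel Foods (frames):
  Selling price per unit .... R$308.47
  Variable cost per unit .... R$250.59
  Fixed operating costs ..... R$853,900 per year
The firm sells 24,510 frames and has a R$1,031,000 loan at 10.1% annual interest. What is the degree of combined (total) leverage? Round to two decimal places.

3.08

Total contribution margin = 24,510 × R$57.88 = R$1,418,638.80.
EBIT = R$1,418,638.80 − R$853,900 = R$564,738.80. Interest = R$104,131.00.
DOL = R$1,418,638.80 ÷ R$564,738.80 = 2.5120; DFL = R$564,738.80 ÷ R$460,607.80 = 1.2261.
Combined leverage = 2.5120 × 1.2261 = 3.0800.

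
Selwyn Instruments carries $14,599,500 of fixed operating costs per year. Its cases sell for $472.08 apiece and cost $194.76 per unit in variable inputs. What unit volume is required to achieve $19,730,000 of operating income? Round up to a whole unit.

123,791 cases

Contribution margin per unit = $472.08 − $194.76 = $277.32.
Units = (FC + target) / CM = ($14,599,500 + $19,730,000) / $277.32 = 123,790.21, so 123,791 cases.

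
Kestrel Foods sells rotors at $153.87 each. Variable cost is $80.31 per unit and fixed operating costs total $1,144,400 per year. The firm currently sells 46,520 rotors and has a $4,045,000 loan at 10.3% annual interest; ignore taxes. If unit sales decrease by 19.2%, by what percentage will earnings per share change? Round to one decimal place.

At 46,520 units, contribution = 46,520 × $73.56 = $3,422,011.20.
Subtracting fixed costs: EBIT = $3,422,011.20 − $1,144,400 = $2,277,611.20.
Interest = $416,635.00, so EBIT − I = $1,860,976.20.
Degree of combined leverage = contribution ÷ (EBIT − I) = $3,422,011.20 ÷ $1,860,976.20 = 1.8388.
%ΔEPS = DCL × %ΔSales = 1.8388 × -19.2% = -35.3%.

-35.3%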